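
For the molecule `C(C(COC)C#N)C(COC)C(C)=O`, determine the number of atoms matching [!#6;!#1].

4

The query [!#6;!#1] means: not carbon and not hydrogen — any heteroatom.
Check the 14 heavy atoms by environment: 10× C → no; 3× O → match; 1× N → match.
Summing the matching environments: 3 + 1 = 4 matching atoms.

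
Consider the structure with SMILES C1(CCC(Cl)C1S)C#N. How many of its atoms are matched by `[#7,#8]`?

1

The query [#7,#8] means: nitrogen or oxygen (comma = OR).
Check the 9 heavy atoms by environment: 6× C → no; 1× Cl → no; 1× N → match; 1× S → no.
That gives 1 matching atom.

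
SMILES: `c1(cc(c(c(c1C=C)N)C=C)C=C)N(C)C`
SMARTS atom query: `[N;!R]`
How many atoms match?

2

The query [N;!R] means: aliphatic nitrogen not in a ring.
Check the 16 heavy atoms by environment: 6× c (aromatic, in 6-ring) → no; 8× C (acyclic) → no; 2× N (acyclic) → match.
That gives 2 matching atoms.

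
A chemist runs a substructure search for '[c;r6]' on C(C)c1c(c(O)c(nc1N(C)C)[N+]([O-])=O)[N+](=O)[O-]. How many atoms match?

The query [c;r6] means: aromatic carbon that belongs to a six-membered ring.
Check the 18 heavy atoms by environment: 1× n (aromatic, in 6-ring) → no; 5× c (aromatic, in 6-ring) → match; 2× N (charge +1, acyclic) → no; 2× O (charge -1, acyclic) → no; 3× O (acyclic) → no; 1× N (acyclic) → no; 4× C (acyclic) → no.
That gives 5 matching atoms.

5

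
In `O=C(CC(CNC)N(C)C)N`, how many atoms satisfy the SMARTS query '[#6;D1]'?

3

The query [#6;D1] means: carbon bonded to exactly one heavy atom.
Check the 11 heavy atoms by environment: 2× C (D2) → no; 2× C (D3) → no; 1× N (D2) → no; 3× C (D1) → match; 1× N (D3) → no; 1× O (D1) → no; 1× N (D1) → no.
That gives 3 matching atoms.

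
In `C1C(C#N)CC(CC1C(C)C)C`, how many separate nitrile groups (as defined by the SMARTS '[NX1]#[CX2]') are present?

[NX1]#[CX2] is the SMARTS for a nitrile: a nitrogen triple-bonded to a two-connected carbon.
Exactly one fragment in the molecule meets all constraints, giving 1 match.

1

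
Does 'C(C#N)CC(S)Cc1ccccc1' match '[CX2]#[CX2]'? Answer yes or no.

No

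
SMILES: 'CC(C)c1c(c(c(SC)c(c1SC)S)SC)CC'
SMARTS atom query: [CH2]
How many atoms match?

1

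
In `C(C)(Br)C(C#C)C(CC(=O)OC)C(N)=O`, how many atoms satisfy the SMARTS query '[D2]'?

The query [D2] means: atom with exactly two heavy-atom neighbours.
Check the 15 heavy atoms by environment: 3× C (D1) → no; 5× C (D3) → no; 2× C (D2) → match; 2× O (D1) → no; 1× O (D2) → match; 1× N (D1) → no; 1× Br (D1) → no.
Summing the matching environments: 2 + 1 = 3 matching atoms.

3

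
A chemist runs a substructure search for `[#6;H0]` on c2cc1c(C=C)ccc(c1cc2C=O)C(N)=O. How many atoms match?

The query [#6;H0] means: any carbon with no attached hydrogen.
Check the 17 heavy atoms by environment: 5× c (aromatic, H0) → match; 5× c (aromatic, H1) → no; 1× C (H0) → match; 2× O (H0) → no; 1× N (H2) → no; 2× C (H1) → no; 1× C (H2) → no.
Summing the matching environments: 5 + 1 = 6 matching atoms.

6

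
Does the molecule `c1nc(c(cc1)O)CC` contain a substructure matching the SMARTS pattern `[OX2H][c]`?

Yes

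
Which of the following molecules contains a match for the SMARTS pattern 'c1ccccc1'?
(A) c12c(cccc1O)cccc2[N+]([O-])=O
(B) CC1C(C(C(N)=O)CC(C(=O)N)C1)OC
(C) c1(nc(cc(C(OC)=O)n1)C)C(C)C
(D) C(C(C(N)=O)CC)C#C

A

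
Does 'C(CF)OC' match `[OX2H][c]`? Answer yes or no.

The pattern [OX2H][c] describes a hydroxyl oxygen attached to an aromatic carbon — a phenol.
The closest candidate here is a methoxy ether (-OCH3), but the oxygen has H0, not H1. No other fragment satisfies the full query, so there is no match.

No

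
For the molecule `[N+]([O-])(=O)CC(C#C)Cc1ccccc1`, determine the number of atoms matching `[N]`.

The query [N] means: uppercase N matches aliphatic (non-aromatic) nitrogen only.
Check the 14 heavy atoms by environment: 5× C → no; 6× c (aromatic) → no; 1× N (charge +1) → match; 1× O (charge -1) → no; 1× O → no.
That gives 1 matching atom.

1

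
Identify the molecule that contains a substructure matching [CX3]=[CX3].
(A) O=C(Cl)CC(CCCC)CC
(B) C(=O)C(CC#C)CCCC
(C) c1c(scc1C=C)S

C

[CX3]=[CX3] describes a non-aromatic C=C double bond between two sp2 carbons (an alkene).
(A) has an ethyl group (-CH2CH3) but its C-C bond is a single bond between CX4 carbons, not CX3=CX3.
(B) has an ethynyl group (-C#CH) but the C-C bond is a triple bond, not a double bond.
(C) contains a vinyl group (-CH=CH2), which satisfies every atom and bond constraint.
So the answer is (C).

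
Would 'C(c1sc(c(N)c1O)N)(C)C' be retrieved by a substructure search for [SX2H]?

No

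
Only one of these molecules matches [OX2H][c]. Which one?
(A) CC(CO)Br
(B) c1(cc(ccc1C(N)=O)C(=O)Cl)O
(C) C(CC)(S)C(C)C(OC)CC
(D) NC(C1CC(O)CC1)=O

B

[OX2H][c] describes a hydroxyl oxygen attached to an aromatic carbon (a phenol).
(A) has a hydroxyl group (-OH) but the -OH is on an aliphatic carbon, not an aromatic c.
(B) contains a hydroxyl group (-OH), which satisfies every atom and bond constraint.
(C) has a methoxy ether (-OCH3) but the oxygen has H0, not H1.
(D) has a hydroxyl group (-OH) but the -OH is on an aliphatic carbon, not an aromatic c.
So the answer is (B).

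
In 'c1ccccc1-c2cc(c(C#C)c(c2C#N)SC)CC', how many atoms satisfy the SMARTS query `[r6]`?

12

The query [r6] means: r6 matches atoms in a six-membered ring.
Check the 20 heavy atoms by environment: 12× c (aromatic, in 6-ring) → match; 1× S (acyclic) → no; 6× C (acyclic) → no; 1× N (acyclic) → no.
That gives 12 matching atoms.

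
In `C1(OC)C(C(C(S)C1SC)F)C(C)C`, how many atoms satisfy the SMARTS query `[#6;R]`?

5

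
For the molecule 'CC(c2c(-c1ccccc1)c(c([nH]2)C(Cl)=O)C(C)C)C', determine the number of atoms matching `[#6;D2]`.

5

Check the 20 heavy atoms by environment: 1× n (aromatic, D2) → no; 5× c (aromatic, D3) → no; 3× C (D3) → no; 4× C (D1) → no; 5× c (aromatic, D2) → match; 1× O (D1) → no; 1× Cl (D1) → no.
That gives 5 matching atoms.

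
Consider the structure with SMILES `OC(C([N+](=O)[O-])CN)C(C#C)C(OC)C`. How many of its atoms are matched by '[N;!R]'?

Check the 15 heavy atoms by environment: 9× C (acyclic) → no; 3× O (acyclic) → no; 1× N (acyclic) → match; 1× N (charge +1, acyclic) → match; 1× O (charge -1, acyclic) → no.
Summing the matching environments: 1 + 1 = 2 matching atoms.

2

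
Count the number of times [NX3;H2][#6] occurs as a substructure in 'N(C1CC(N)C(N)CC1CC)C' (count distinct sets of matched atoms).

[NX3;H2][#6] is the SMARTS for a primary amine: a trivalent nitrogen with two H attached to carbon.
The molecule carries 2 separate instances of a primary amino group (-NH2) meeting every constraint; each maps to a distinct set of atoms, giving 2 matches.

2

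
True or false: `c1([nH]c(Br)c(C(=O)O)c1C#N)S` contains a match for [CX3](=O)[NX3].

False

The pattern [CX3](=O)[NX3] describes a carbonyl carbon bonded to a trivalent nitrogen — an amide.
The closest candidate here is a carboxylic acid group (-C(=O)OH), but the carbonyl is bonded to O, not to an NX3 nitrogen. No other fragment satisfies the full query, so there is no match.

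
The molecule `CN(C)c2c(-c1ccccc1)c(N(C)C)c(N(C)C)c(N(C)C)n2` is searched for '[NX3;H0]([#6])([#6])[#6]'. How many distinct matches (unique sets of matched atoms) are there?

[NX3;H0]([#6])([#6])[#6] is the SMARTS for a tertiary amine: a trivalent nitrogen with no H, bonded to three carbons.
The molecule carries 4 separate instances of a dimethylamino group (-N(CH3)2) meeting every constraint; each maps to a distinct set of atoms, giving 4 matches.

4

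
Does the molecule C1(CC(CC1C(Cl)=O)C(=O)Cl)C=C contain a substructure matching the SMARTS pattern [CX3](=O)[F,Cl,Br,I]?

Yes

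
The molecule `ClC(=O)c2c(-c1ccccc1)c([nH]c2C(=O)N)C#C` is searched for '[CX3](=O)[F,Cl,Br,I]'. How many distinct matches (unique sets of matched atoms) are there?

1

[CX3](=O)[F,Cl,Br,I] is the SMARTS for an acyl halide: a carbonyl carbon bonded to a halogen.
Exactly one fragment in the molecule meets all constraints, giving 1 match.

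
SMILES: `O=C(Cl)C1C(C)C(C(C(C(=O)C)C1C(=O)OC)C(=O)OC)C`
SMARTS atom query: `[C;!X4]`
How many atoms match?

4

Check the 22 heavy atoms by environment: 11× C (X4) → no; 4× C (X3) → match; 4× O (X1) → no; 2× O (X2) → no; 1× Cl (X1) → no.
That gives 4 matching atoms.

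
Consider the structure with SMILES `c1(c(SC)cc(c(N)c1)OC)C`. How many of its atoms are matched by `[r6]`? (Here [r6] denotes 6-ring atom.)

6

The query [r6] means: r6 matches atoms in a six-membered ring.
Check the 12 heavy atoms by environment: 6× c (aromatic, in 6-ring) → match; 1× N (acyclic) → no; 1× O (acyclic) → no; 3× C (acyclic) → no; 1× S (acyclic) → no.
That gives 6 matching atoms.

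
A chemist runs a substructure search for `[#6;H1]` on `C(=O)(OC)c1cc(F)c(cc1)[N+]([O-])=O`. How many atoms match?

Check the 14 heavy atoms by environment: 3× c (aromatic, H0) → no; 3× c (aromatic, H1) → match; 1× C (H0) → no; 3× O (H0) → no; 1× C (H3) → no; 1× F (H0) → no; 1× N (charge +1, H0) → no; 1× O (charge -1, H0) → no.
That gives 3 matching atoms.

3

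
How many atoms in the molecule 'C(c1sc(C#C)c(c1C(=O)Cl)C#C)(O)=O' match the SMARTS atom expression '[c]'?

4

The query [c] means: lowercase c matches aromatic carbon only.
Check the 15 heavy atoms by environment: 1× s (aromatic) → no; 4× c (aromatic) → match; 6× C → no; 3× O → no; 1× Cl → no.
That gives 4 matching atoms.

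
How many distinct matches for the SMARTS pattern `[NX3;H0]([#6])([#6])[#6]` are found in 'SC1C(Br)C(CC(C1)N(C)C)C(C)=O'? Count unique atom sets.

1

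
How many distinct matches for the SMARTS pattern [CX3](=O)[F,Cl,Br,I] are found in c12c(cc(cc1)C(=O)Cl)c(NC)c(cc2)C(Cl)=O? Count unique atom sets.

2

[CX3](=O)[F,Cl,Br,I] is the SMARTS for an acyl halide: a carbonyl carbon bonded to a halogen.
The molecule carries 2 separate instances of an acyl chloride (-C(=O)Cl) meeting every constraint; each maps to a distinct set of atoms, giving 2 matches.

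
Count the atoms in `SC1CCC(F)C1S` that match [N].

0

The query [N] means: uppercase N matches aliphatic (non-aromatic) nitrogen only.
Check the 8 heavy atoms by environment: 5× C → no; 1× F → no; 2× S → no.
No environment satisfies the query, so 0 matching atoms.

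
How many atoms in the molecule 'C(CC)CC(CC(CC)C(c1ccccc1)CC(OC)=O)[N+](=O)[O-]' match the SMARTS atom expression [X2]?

The query [X2] means: any atom with exactly two total connections (bonds + H).
Check the 24 heavy atoms by environment: 12× C (X4) → no; 1× N (charge +1, X3) → no; 1× O (charge -1, X1) → no; 2× O (X1) → no; 6× c (aromatic, X3) → no; 1× C (X3) → no; 1× O (X2) → match.
That gives 1 matching atom.

1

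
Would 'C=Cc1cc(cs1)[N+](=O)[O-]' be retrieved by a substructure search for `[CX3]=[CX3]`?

The pattern [CX3]=[CX3] describes a non-aromatic C=C double bond between two sp2 carbons — an alkene.
The molecule carries a vinyl group (-CH=CH2), whose atoms satisfy every constraint of the query, so the pattern matches.

Yes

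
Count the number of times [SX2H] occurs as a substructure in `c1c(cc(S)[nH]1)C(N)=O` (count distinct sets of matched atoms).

1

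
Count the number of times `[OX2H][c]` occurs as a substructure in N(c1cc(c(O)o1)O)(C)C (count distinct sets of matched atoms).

2

[OX2H][c] is the SMARTS for a phenol: a hydroxyl oxygen attached to an aromatic carbon.
The molecule carries 2 separate instances of a hydroxyl group (-OH) meeting every constraint; each maps to a distinct set of atoms, giving 2 matches.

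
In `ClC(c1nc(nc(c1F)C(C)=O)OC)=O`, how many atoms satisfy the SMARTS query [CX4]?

2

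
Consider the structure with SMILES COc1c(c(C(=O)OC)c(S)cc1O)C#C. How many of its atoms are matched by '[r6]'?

The query [r6] means: r6 matches atoms in a six-membered ring.
Check the 16 heavy atoms by environment: 6× c (aromatic, in 6-ring) → match; 5× C (acyclic) → no; 4× O (acyclic) → no; 1× S (acyclic) → no.
That gives 6 matching atoms.

6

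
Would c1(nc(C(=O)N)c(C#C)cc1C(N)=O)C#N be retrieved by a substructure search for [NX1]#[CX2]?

Yes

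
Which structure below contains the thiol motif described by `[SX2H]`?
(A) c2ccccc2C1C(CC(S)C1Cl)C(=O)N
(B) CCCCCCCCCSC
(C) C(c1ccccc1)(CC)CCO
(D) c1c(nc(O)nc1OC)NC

A

[SX2H] describes an aliphatic sulfur with two connections, one being H (a thiol).
(A) contains a thiol (-SH), which satisfies every atom and bond constraint.
(B) has a methylthio ether (-SCH3) but the sulfur has H0 (bonded to two carbons), not H1.
(C) has a hydroxyl group (-OH) but it is an -OH, not an -SH.
(D) has a hydroxyl group (-OH) but it is an -OH, not an -SH.
So the answer is (A).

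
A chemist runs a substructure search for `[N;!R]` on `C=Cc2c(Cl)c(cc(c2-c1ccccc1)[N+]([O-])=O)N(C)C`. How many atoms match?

Check the 21 heavy atoms by environment: 12× c (aromatic, in 6-ring) → no; 1× N (acyclic) → match; 4× C (acyclic) → no; 1× Cl (acyclic) → no; 1× N (charge +1, acyclic) → match; 1× O (charge -1, acyclic) → no; 1× O (acyclic) → no.
Summing the matching environments: 1 + 1 = 2 matching atoms.

2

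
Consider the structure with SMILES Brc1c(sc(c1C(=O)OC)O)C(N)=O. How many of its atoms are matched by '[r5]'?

5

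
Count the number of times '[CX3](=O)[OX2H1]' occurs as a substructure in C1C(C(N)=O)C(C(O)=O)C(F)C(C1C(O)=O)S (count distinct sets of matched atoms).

[CX3](=O)[OX2H1] is the SMARTS for a carboxylic acid: an sp2 carbon double-bonded to O and single-bonded to an -OH oxygen.
The molecule carries 2 separate instances of a carboxylic acid group (-C(=O)OH) meeting every constraint; each maps to a distinct set of atoms, giving 2 matches.

2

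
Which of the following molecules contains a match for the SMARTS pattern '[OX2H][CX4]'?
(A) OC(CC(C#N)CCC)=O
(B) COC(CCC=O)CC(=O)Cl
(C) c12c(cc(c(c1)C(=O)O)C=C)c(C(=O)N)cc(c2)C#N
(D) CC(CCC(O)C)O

D

[OX2H][CX4] describes a hydroxyl oxygen bound to an sp3 (X4) carbon (an aliphatic alcohol).
(A) has a carboxylic acid group (-C(=O)OH) but the -OH is on a CX3 carbonyl carbon, not a CX4 carbon.
(B) has a methoxy ether (-OCH3) but the oxygen has H0 (ether), not H1.
(C) has a carboxylic acid group (-C(=O)OH) but the -OH is on a CX3 carbonyl carbon, not a CX4 carbon.
(D) contains a hydroxyl group (-OH), which satisfies every atom and bond constraint.
So the answer is (D).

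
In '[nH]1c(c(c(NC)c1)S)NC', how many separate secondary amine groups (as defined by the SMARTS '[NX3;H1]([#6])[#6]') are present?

2

[NX3;H1]([#6])[#6] is the SMARTS for a secondary amine: a trivalent nitrogen with one H, bonded to two carbons.
The molecule carries 2 separate instances of an N-methylamino group (-NHCH3) meeting every constraint; each maps to a distinct set of atoms, giving 2 matches.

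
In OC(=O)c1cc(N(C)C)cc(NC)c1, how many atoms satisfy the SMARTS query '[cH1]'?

Check the 14 heavy atoms by environment: 3× c (aromatic, H0) → no; 3× c (aromatic, H1) → match; 1× N (H0) → no; 3× C (H3) → no; 1× C (H0) → no; 1× O (H0) → no; 1× O (H1) → no; 1× N (H1) → no.
That gives 3 matching atoms.

3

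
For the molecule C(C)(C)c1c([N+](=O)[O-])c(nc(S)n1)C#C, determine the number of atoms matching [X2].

5

Check the 15 heavy atoms by environment: 2× n (aromatic, X2) → match; 4× c (aromatic, X3) → no; 2× C (X2) → match; 3× C (X4) → no; 1× S (X2) → match; 1× N (charge +1, X3) → no; 1× O (charge -1, X1) → no; 1× O (X1) → no.
Summing the matching environments: 2 + 2 + 1 = 5 matching atoms.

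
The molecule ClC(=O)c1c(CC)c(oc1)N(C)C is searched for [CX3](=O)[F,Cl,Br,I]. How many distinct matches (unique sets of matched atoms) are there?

[CX3](=O)[F,Cl,Br,I] is the SMARTS for an acyl halide: a carbonyl carbon bonded to a halogen.
Exactly one fragment in the molecule meets all constraints, giving 1 match.

1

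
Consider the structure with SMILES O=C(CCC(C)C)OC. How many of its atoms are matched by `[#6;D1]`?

3

Check the 9 heavy atoms by environment: 2× C (D2) → no; 2× C (D3) → no; 1× O (D1) → no; 1× O (D2) → no; 3× C (D1) → match.
That gives 3 matching atoms.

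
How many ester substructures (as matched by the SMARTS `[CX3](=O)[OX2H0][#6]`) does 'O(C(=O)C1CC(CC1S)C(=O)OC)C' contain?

2

[CX3](=O)[OX2H0][#6] is the SMARTS for an ester: a carbonyl carbon bonded to an oxygen that is itself bonded to carbon (no H on that O).
The molecule carries 2 separate instances of a methyl-ester group (-C(=O)OCH3) meeting every constraint; each maps to a distinct set of atoms, giving 2 matches.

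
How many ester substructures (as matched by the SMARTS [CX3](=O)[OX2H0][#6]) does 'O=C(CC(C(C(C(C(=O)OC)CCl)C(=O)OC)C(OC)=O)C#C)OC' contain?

[CX3](=O)[OX2H0][#6] is the SMARTS for an ester: a carbonyl carbon bonded to an oxygen that is itself bonded to carbon (no H on that O).
The molecule carries 4 separate instances of a methyl-ester group (-C(=O)OCH3) meeting every constraint; each maps to a distinct set of atoms, giving 4 matches.

4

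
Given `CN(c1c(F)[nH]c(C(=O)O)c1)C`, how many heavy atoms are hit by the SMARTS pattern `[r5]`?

5

Check the 12 heavy atoms by environment: 1× n (aromatic, in 5-ring) → match; 4× c (aromatic, in 5-ring) → match; 3× C (acyclic) → no; 2× O (acyclic) → no; 1× F (acyclic) → no; 1× N (acyclic) → no.
Summing the matching environments: 1 + 4 = 5 matching atoms.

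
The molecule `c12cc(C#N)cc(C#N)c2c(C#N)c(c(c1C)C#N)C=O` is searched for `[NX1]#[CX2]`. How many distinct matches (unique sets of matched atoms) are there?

[NX1]#[CX2] is the SMARTS for a nitrile: a nitrogen triple-bonded to a two-connected carbon.
The molecule carries 4 separate instances of a nitrile (-C#N) meeting every constraint; each maps to a distinct set of atoms, giving 4 matches.

4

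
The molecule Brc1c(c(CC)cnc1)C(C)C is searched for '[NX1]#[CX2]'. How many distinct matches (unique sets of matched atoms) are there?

[NX1]#[CX2] is the SMARTS for a nitrile: a nitrogen triple-bonded to a two-connected carbon.
No fragment in the molecule satisfies every constraint, giving 0 matches.

0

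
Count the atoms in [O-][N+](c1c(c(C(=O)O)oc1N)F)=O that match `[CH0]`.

Check the 13 heavy atoms by environment: 1× o (aromatic, H0) → no; 4× c (aromatic, H0) → no; 1× C (H0) → match; 2× O (H0) → no; 1× O (H1) → no; 1× N (H2) → no; 1× F (H0) → no; 1× N (charge +1, H0) → no; 1× O (charge -1, H0) → no.
That gives 1 matching atom.

1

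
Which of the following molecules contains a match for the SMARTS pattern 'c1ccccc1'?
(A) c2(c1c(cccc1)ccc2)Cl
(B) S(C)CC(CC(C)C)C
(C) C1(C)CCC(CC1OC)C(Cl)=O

A

c1ccccc1 describes six aromatic carbons in a ring (a benzene ring).
(A) contains the required atom environment, so the pattern matches.
(B) has a methyl group (-CH3) but no six-membered all-carbon aromatic ring is present.
(C) has a methyl group (-CH3) but no six-membered all-carbon aromatic ring is present.
So the answer is (A).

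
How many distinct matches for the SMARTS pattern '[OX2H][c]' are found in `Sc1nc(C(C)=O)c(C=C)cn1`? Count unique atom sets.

0

[OX2H][c] is the SMARTS for a phenol: a hydroxyl oxygen attached to an aromatic carbon.
No fragment in the molecule satisfies every constraint, giving 0 matches.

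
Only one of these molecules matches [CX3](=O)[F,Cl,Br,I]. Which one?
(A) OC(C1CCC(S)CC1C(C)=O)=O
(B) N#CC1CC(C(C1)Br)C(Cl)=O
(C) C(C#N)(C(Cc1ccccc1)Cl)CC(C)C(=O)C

B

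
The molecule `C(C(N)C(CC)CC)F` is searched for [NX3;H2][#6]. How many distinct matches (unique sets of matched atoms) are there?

1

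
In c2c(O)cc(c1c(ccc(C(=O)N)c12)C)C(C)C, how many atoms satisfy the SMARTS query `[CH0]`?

The query [CH0] means: aliphatic carbon with no attached hydrogen.
Check the 18 heavy atoms by environment: 6× c (aromatic, H0) → no; 4× c (aromatic, H1) → no; 3× C (H3) → no; 1× C (H0) → match; 1× O (H0) → no; 1× N (H2) → no; 1× C (H1) → no; 1× O (H1) → no.
That gives 1 matching atom.

1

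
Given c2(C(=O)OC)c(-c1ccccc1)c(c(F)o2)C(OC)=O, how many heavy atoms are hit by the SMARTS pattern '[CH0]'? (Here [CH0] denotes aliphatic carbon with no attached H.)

The query [CH0] means: aliphatic carbon with no attached hydrogen.
Check the 20 heavy atoms by environment: 1× o (aromatic, H0) → no; 5× c (aromatic, H0) → no; 5× c (aromatic, H1) → no; 2× C (H0) → match; 4× O (H0) → no; 2× C (H3) → no; 1× F (H0) → no.
That gives 2 matching atoms.

2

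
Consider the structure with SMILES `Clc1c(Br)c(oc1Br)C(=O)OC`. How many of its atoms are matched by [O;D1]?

1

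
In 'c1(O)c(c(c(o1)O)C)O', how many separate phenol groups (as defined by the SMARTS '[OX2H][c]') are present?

3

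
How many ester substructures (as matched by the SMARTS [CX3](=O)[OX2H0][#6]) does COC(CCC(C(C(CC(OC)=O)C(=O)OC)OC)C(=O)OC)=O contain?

[CX3](=O)[OX2H0][#6] is the SMARTS for an ester: a carbonyl carbon bonded to an oxygen that is itself bonded to carbon (no H on that O).
The molecule carries 4 separate instances of a methyl-ester group (-C(=O)OCH3) meeting every constraint; each maps to a distinct set of atoms, giving 4 matches.

4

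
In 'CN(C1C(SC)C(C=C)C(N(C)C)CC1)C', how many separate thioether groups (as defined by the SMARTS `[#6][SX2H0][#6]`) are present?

1

[#6][SX2H0][#6] is the SMARTS for a thioether: an aliphatic sulfur bridging two carbons with no H on the sulfur.
Exactly one fragment in the molecule meets all constraints, giving 1 match.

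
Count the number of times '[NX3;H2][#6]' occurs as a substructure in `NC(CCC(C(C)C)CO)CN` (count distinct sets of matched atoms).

2

[NX3;H2][#6] is the SMARTS for a primary amine: a trivalent nitrogen with two H attached to carbon.
The molecule carries 2 separate instances of a primary amino group (-NH2) meeting every constraint; each maps to a distinct set of atoms, giving 2 matches.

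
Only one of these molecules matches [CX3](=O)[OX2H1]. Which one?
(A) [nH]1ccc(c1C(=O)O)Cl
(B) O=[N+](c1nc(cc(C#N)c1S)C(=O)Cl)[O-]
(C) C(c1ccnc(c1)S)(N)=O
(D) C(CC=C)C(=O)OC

A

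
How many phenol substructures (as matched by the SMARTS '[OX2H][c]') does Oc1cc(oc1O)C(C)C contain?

2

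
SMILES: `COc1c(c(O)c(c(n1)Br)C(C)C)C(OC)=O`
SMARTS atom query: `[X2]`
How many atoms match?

4

The query [X2] means: any atom with exactly two total connections (bonds + H).
Check the 17 heavy atoms by environment: 1× n (aromatic, X2) → match; 5× c (aromatic, X3) → no; 3× O (X2) → match; 5× C (X4) → no; 1× Br (X1) → no; 1× C (X3) → no; 1× O (X1) → no.
Summing the matching environments: 1 + 3 = 4 matching atoms.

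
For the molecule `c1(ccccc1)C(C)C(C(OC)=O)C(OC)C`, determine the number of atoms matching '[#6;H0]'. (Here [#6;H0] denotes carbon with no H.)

The query [#6;H0] means: any carbon with no attached hydrogen.
Check the 17 heavy atoms by environment: 4× C (H3) → no; 3× C (H1) → no; 1× C (H0) → match; 3× O (H0) → no; 1× c (aromatic, H0) → match; 5× c (aromatic, H1) → no.
Summing the matching environments: 1 + 1 = 2 matching atoms.

2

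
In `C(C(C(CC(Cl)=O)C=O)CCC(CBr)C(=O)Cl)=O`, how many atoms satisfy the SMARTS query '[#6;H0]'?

2

The query [#6;H0] means: any carbon with no attached hydrogen.
Check the 18 heavy atoms by environment: 4× C (H2) → no; 5× C (H1) → no; 4× O (H0) → no; 1× Br (H0) → no; 2× C (H0) → match; 2× Cl (H0) → no.
That gives 2 matching atoms.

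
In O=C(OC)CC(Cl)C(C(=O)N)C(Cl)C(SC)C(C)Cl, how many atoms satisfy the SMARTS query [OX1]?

The query [OX1] means: aliphatic oxygen with one total connection — typically a carbonyl =O or an oxide.
Check the 19 heavy atoms by environment: 9× C (X4) → no; 3× Cl (X1) → no; 2× C (X3) → no; 2× O (X1) → match; 1× O (X2) → no; 1× N (X3) → no; 1× S (X2) → no.
That gives 2 matching atoms.

2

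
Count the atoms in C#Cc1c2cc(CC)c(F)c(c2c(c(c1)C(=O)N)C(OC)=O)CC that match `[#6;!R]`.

The query [#6;!R] means: carbon not in any ring.
Check the 24 heavy atoms by environment: 10× c (aromatic, in 6-ring) → no; 9× C (acyclic) → match; 3× O (acyclic) → no; 1× N (acyclic) → no; 1× F (acyclic) → no.
That gives 9 matching atoms.

9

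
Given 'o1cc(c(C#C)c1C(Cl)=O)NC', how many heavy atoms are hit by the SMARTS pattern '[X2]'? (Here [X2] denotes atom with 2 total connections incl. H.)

3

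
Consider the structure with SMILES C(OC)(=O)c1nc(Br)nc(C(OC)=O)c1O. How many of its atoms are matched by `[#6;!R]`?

4

Check the 16 heavy atoms by environment: 2× n (aromatic, in 6-ring) → no; 4× c (aromatic, in 6-ring) → no; 5× O (acyclic) → no; 1× Br (acyclic) → no; 4× C (acyclic) → match.
That gives 4 matching atoms.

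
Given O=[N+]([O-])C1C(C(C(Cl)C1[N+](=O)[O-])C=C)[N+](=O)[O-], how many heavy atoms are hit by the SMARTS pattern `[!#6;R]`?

The query [!#6;R] means: non-carbon atom that is part of a ring.
Check the 17 heavy atoms by environment: 5× C (in 5-ring) → no; 3× N (charge +1, acyclic) → no; 3× O (charge -1, acyclic) → no; 3× O (acyclic) → no; 1× Cl (acyclic) → no; 2× C (acyclic) → no.
No environment satisfies the query, so 0 matching atoms.

0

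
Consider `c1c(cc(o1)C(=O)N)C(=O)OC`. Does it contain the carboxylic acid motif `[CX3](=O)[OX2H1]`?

No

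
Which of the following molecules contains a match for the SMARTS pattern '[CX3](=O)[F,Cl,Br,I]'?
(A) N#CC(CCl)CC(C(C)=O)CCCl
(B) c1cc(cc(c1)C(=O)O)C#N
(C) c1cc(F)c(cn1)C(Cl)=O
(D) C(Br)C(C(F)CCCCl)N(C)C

C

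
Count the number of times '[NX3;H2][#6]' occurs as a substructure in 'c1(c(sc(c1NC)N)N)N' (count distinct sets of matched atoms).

3

[NX3;H2][#6] is the SMARTS for a primary amine: a trivalent nitrogen with two H attached to carbon.
The molecule carries 3 separate instances of a primary amino group (-NH2) meeting every constraint; each maps to a distinct set of atoms, giving 3 matches.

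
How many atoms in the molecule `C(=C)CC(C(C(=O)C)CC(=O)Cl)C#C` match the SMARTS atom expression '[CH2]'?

3

The query [CH2] means: aliphatic carbon with exactly two hydrogens.
Check the 14 heavy atoms by environment: 3× C (H2) → match; 4× C (H1) → no; 3× C (H0) → no; 2× O (H0) → no; 1× C (H3) → no; 1× Cl (H0) → no.
That gives 3 matching atoms.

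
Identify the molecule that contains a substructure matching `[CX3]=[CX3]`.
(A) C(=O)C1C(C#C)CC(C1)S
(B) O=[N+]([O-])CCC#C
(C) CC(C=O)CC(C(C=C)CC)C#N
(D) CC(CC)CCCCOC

[CX3]=[CX3] describes a non-aromatic C=C double bond between two sp2 carbons (an alkene).
(A) has an ethynyl group (-C#CH) but the C-C bond is a triple bond, not a double bond.
(B) has an ethynyl group (-C#CH) but the C-C bond is a triple bond, not a double bond.
(C) contains a vinyl group (-CH=CH2), which satisfies every atom and bond constraint.
(D) has an ethyl group (-CH2CH3) but its C-C bond is a single bond between CX4 carbons, not CX3=CX3.
So the answer is (C).

C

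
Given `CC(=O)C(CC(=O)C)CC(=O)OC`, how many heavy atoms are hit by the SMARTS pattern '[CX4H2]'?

The query [CX4H2] means: sp3 carbon (X4) with exactly two hydrogens.
Check the 13 heavy atoms by environment: 2× C (H2, X4) → match; 1× C (H1, X4) → no; 3× C (H0, X3) → no; 3× O (H0, X1) → no; 1× O (H0, X2) → no; 3× C (H3, X4) → no.
That gives 2 matching atoms.

2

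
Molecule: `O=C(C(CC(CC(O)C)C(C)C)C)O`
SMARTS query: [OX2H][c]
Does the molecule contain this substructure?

The pattern [OX2H][c] describes a hydroxyl oxygen attached to an aromatic carbon — a phenol.
The closest candidate here is a hydroxyl group (-OH), but the -OH is on an aliphatic carbon, not an aromatic c. No other fragment satisfies the full query, so there is no match.

No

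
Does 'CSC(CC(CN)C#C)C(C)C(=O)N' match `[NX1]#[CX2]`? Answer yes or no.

No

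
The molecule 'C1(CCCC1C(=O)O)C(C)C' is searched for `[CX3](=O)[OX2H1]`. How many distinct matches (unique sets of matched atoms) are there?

1

[CX3](=O)[OX2H1] is the SMARTS for a carboxylic acid: an sp2 carbon double-bonded to O and single-bonded to an -OH oxygen.
Exactly one fragment in the molecule meets all constraints, giving 1 match.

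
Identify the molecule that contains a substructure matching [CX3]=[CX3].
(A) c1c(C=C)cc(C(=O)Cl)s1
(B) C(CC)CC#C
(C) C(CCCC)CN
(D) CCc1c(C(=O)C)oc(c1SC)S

[CX3]=[CX3] describes a non-aromatic C=C double bond between two sp2 carbons (an alkene).
(A) contains a vinyl group (-CH=CH2), which satisfies every atom and bond constraint.
(B) has an ethyl group (-CH2CH3) but its C-C bond is a single bond between CX4 carbons, not CX3=CX3.
(C) has an ethyl group (-CH2CH3) but its C-C bond is a single bond between CX4 carbons, not CX3=CX3.
(D) has an ethyl group (-CH2CH3) but its C-C bond is a single bond between CX4 carbons, not CX3=CX3.
So the answer is (A).

A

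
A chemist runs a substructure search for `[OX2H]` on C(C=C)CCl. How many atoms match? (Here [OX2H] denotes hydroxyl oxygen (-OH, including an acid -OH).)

The query [OX2H] means: aliphatic oxygen with two connections, one of which is H — an -OH oxygen.
Check the 5 heavy atoms by environment: 2× C (H2, X4) → no; 1× Cl (H0, X1) → no; 1× C (H1, X3) → no; 1× C (H2, X3) → no.
No environment satisfies the query, so 0 matching atoms.

0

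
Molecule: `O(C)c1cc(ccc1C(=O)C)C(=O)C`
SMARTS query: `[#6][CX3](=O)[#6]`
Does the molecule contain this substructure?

The pattern [#6][CX3](=O)[#6] describes a carbonyl carbon (no H) flanked by two carbons — a ketone.
The molecule carries an acetyl/ketone group (-C(=O)CH3), whose atoms satisfy every constraint of the query, so the pattern matches.

Yes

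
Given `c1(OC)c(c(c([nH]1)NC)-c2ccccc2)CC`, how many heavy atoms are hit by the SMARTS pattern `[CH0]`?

0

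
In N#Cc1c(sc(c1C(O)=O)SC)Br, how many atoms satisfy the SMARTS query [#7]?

1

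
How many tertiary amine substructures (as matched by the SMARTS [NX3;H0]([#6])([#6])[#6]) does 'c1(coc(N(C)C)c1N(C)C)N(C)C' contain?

3

[NX3;H0]([#6])([#6])[#6] is the SMARTS for a tertiary amine: a trivalent nitrogen with no H, bonded to three carbons.
The molecule carries 3 separate instances of a dimethylamino group (-N(CH3)2) meeting every constraint; each maps to a distinct set of atoms, giving 3 matches.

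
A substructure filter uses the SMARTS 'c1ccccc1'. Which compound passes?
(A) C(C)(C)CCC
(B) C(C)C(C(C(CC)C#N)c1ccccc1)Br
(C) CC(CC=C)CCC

B

c1ccccc1 describes six aromatic carbons in a ring (a benzene ring).
(A) has a methyl group (-CH3) but no six-membered all-carbon aromatic ring is present.
(B) contains a phenyl ring, which satisfies every atom and bond constraint.
(C) has a methyl group (-CH3) but no six-membered all-carbon aromatic ring is present.
So the answer is (B).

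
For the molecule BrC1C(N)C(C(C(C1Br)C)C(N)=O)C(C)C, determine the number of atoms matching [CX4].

10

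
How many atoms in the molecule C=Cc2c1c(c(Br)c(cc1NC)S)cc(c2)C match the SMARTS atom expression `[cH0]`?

7

The query [cH0] means: aromatic carbon with no attached hydrogen (substituted or ring-fusion).
Check the 17 heavy atoms by environment: 7× c (aromatic, H0) → match; 3× c (aromatic, H1) → no; 1× C (H1) → no; 1× C (H2) → no; 1× S (H1) → no; 1× N (H1) → no; 2× C (H3) → no; 1× Br (H0) → no.
That gives 7 matching atoms.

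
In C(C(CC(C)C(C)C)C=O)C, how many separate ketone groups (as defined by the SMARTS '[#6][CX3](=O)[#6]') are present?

0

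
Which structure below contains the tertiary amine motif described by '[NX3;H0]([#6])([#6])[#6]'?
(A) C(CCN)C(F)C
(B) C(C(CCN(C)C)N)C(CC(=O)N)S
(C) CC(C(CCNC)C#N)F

B

[NX3;H0]([#6])([#6])[#6] describes a trivalent nitrogen with no H, bonded to three carbons (a tertiary amine).
(A) has a primary amino group (-NH2) but the nitrogen has H2, not H0 with three carbons.
(B) contains a dimethylamino group (-N(CH3)2), which satisfies every atom and bond constraint.
(C) has an N-methylamino group (-NHCH3) but the nitrogen still has one H (H1), not H0.
So the answer is (B).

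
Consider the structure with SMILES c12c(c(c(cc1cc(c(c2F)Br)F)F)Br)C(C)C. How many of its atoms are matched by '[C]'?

3

The query [C] means: uppercase C matches aliphatic (non-aromatic) carbon only.
Check the 18 heavy atoms by environment: 10× c (aromatic) → no; 3× F → no; 2× Br → no; 3× C → match.
That gives 3 matching atoms.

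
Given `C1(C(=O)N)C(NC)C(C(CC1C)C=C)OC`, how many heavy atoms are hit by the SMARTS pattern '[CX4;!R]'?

3

Check the 16 heavy atoms by environment: 6× C (X4, in 6-ring) → no; 3× C (X4, acyclic) → match; 3× C (X3, acyclic) → no; 1× O (X2, acyclic) → no; 1× O (X1, acyclic) → no; 2× N (X3, acyclic) → no.
That gives 3 matching atoms.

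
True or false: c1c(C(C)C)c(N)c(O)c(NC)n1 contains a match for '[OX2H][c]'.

The pattern [OX2H][c] describes a hydroxyl oxygen attached to an aromatic carbon — a phenol.
The molecule carries a hydroxyl group (-OH), whose atoms satisfy every constraint of the query, so the pattern matches.

True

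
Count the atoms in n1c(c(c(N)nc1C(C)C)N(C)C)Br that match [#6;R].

4

Check the 14 heavy atoms by environment: 2× n (aromatic, in 6-ring) → no; 4× c (aromatic, in 6-ring) → match; 5× C (acyclic) → no; 1× Br (acyclic) → no; 2× N (acyclic) → no.
That gives 4 matching atoms.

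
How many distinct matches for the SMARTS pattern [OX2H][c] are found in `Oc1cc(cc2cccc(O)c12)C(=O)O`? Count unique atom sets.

2

[OX2H][c] is the SMARTS for a phenol: a hydroxyl oxygen attached to an aromatic carbon.
The molecule carries 2 separate instances of a hydroxyl group (-OH) meeting every constraint; each maps to a distinct set of atoms, giving 2 matches.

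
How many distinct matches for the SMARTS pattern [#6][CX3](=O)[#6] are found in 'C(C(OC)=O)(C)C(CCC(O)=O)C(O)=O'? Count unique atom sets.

0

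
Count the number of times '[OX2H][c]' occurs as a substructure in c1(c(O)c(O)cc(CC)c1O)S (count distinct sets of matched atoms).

[OX2H][c] is the SMARTS for a phenol: a hydroxyl oxygen attached to an aromatic carbon.
The molecule carries 3 separate instances of a hydroxyl group (-OH) meeting every constraint; each maps to a distinct set of atoms, giving 3 matches.

3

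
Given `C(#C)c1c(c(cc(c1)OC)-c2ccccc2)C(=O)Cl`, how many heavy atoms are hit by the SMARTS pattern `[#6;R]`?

12

Check the 19 heavy atoms by environment: 12× c (aromatic, in 6-ring) → match; 4× C (acyclic) → no; 2× O (acyclic) → no; 1× Cl (acyclic) → no.
That gives 12 matching atoms.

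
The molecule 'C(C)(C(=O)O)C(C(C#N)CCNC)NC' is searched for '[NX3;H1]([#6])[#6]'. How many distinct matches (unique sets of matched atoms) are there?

2

[NX3;H1]([#6])[#6] is the SMARTS for a secondary amine: a trivalent nitrogen with one H, bonded to two carbons.
The molecule carries 2 separate instances of an N-methylamino group (-NHCH3) meeting every constraint; each maps to a distinct set of atoms, giving 2 matches.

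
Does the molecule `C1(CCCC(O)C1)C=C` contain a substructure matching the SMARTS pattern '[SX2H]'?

The pattern [SX2H] describes an aliphatic sulfur with two connections, one being H — a thiol.
The closest candidate here is a hydroxyl group (-OH), but it is an -OH, not an -SH. No other fragment satisfies the full query, so there is no match.

No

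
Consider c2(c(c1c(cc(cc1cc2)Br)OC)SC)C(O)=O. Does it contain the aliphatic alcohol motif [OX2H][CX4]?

No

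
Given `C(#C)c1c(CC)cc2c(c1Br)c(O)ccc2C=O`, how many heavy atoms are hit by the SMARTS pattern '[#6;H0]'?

The query [#6;H0] means: any carbon with no attached hydrogen.
Check the 18 heavy atoms by environment: 7× c (aromatic, H0) → match; 3× c (aromatic, H1) → no; 1× O (H1) → no; 1× C (H0) → match; 2× C (H1) → no; 1× C (H2) → no; 1× C (H3) → no; 1× O (H0) → no; 1× Br (H0) → no.
Summing the matching environments: 7 + 1 = 8 matching atoms.

8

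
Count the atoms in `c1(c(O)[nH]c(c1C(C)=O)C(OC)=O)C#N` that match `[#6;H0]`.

7

The query [#6;H0] means: any carbon with no attached hydrogen.
Check the 15 heavy atoms by environment: 1× n (aromatic, H1) → no; 4× c (aromatic, H0) → match; 3× C (H0) → match; 3× O (H0) → no; 2× C (H3) → no; 1× O (H1) → no; 1× N (H0) → no.
Summing the matching environments: 4 + 3 = 7 matching atoms.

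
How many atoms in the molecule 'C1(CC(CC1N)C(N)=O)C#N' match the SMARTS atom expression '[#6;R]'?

5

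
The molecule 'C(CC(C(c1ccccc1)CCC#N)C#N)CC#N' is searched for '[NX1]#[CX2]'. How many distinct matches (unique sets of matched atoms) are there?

3

[NX1]#[CX2] is the SMARTS for a nitrile: a nitrogen triple-bonded to a two-connected carbon.
The molecule carries 3 separate instances of a nitrile (-C#N) meeting every constraint; each maps to a distinct set of atoms, giving 3 matches.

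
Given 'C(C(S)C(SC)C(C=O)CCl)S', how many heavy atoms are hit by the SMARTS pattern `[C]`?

7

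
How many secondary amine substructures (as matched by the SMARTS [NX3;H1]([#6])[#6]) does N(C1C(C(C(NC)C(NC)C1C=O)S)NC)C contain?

4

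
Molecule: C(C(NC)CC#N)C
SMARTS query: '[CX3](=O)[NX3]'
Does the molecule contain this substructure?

No

The pattern [CX3](=O)[NX3] describes a carbonyl carbon bonded to a trivalent nitrogen — an amide.
The closest candidate here is a nitrile (-C#N), but the nitrile N is NX1 (triple-bonded), not NX3. No other fragment satisfies the full query, so there is no match.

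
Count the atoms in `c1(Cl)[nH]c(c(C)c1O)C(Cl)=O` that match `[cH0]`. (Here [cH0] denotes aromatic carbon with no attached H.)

4

The query [cH0] means: aromatic carbon with no attached hydrogen (substituted or ring-fusion).
Check the 11 heavy atoms by environment: 1× n (aromatic, H1) → no; 4× c (aromatic, H0) → match; 1× C (H0) → no; 1× O (H0) → no; 2× Cl (H0) → no; 1× O (H1) → no; 1× C (H3) → no.
That gives 4 matching atoms.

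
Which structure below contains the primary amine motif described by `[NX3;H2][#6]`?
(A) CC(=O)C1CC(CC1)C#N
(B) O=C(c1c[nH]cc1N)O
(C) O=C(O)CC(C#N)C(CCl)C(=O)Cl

B

[NX3;H2][#6] describes a trivalent nitrogen with two H attached to carbon (a primary amine).
(A) has a nitrile (-C#N) but the nitrogen is NX1 (triple-bonded), not NX3 with two H.
(B) contains a primary amino group (-NH2), which satisfies every atom and bond constraint.
(C) has a nitrile (-C#N) but the nitrogen is NX1 (triple-bonded), not NX3 with two H.
So the answer is (B).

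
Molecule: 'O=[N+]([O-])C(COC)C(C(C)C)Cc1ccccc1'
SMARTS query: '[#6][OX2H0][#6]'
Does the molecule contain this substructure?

The pattern [#6][OX2H0][#6] describes an aliphatic oxygen bridging two carbons with no H on the oxygen — an ether.
The molecule carries a methoxy ether (-OCH3), whose atoms satisfy every constraint of the query, so the pattern matches.

Yes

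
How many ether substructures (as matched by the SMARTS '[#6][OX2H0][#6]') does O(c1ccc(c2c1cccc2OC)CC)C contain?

2

[#6][OX2H0][#6] is the SMARTS for an ether: an aliphatic oxygen bridging two carbons with no H on the oxygen.
The molecule carries 2 separate instances of a methoxy ether (-OCH3) meeting every constraint; each maps to a distinct set of atoms, giving 2 matches.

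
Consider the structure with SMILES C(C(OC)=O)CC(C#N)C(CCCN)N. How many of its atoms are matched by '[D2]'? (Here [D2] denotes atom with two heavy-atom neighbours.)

7

Check the 15 heavy atoms by environment: 6× C (D2) → match; 3× C (D3) → no; 3× N (D1) → no; 1× O (D1) → no; 1× O (D2) → match; 1× C (D1) → no.
Summing the matching environments: 6 + 1 = 7 matching atoms.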